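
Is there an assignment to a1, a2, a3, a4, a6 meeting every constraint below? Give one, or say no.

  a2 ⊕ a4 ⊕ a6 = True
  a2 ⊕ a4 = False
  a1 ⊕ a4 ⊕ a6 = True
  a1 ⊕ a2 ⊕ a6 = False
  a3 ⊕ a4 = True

Adding constraints 2, 3, 4 mod 2: every variable appears an even number of times on the left, so the left side is 0.
But the right sides sum to 1 (mod 2). 0 ≠ 1 — the system is inconsistent.

UNSATISFIABLE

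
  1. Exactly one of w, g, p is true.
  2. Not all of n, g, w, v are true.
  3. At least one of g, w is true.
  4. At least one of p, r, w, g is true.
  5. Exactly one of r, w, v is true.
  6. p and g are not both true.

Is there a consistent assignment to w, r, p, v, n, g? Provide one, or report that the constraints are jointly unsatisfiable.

w = True, r = False, p = False, v = False, n = True, g = False

  (1) {w, g, p}: 1 true — exactly one ✓
  (2) {n, g, w, v}: 2/4 true — not all ✓
  (3) {g, w}: 1 true — at least one ✓
  (4) {p, r, w, g}: 1 true — at least one ✓
  (5) {r, w, v}: 1 true — exactly one ✓
  (6) p=F, g=F — not both ✓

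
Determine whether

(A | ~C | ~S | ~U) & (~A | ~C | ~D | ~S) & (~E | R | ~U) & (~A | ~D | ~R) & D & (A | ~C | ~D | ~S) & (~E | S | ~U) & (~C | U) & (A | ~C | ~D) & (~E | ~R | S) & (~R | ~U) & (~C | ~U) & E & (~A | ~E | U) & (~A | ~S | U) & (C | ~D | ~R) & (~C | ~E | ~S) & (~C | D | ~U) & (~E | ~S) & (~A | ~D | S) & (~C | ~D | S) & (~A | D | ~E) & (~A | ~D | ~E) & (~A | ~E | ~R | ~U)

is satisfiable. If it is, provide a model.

A = False, E = True, S = False, R = False, C = False, U = False, D = True

Unit clause (D) forces D = True.
Unit clause (E) forces E = True.
In (~E | ~S) only ~S is left, so S = False.
In (~A | ~D | S) only ~A is left, so A = False.
In (~C | ~D | S) only ~C is left, so C = False.
In (~E | S | ~U) only ~U is left, so U = False.
In (~E | ~R | S) only ~R is left, so R = False.
All clauses satisfied.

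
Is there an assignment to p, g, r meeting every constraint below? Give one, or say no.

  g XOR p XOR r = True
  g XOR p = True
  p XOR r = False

p = False; g = True; r = False

g XOR p XOR r = T XOR F XOR F = True ✓
g XOR p = T XOR F = True ✓
p XOR r = F XOR F = False ✓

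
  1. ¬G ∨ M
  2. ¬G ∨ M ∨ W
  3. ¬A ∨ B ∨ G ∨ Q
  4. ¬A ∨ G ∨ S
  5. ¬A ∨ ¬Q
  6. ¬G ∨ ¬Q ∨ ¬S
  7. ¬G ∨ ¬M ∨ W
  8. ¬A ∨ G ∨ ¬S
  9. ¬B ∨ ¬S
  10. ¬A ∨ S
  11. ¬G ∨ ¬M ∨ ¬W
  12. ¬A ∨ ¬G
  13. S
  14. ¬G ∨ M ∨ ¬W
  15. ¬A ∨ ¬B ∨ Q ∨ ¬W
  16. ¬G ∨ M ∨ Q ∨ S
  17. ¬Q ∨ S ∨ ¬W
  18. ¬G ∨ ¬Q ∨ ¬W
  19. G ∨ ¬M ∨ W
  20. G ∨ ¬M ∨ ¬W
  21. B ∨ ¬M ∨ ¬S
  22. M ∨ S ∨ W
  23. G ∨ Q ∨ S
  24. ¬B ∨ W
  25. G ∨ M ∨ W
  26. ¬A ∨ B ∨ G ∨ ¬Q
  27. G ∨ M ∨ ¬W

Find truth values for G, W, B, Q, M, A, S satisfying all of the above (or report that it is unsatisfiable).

Unsatisfiable

Case S = True:
  (¬B ∨ ¬S) forces B = False.
  (B ∨ ¬M ∨ ¬S) forces M = False.
  (¬G ∨ M) forces G = False.
  (¬A ∨ G ∨ ¬S) forces A = False.
  (G ∨ M ∨ W) forces W = True.
  Clause (G ∨ M ∨ ¬W) is falsified — contradiction.
Case S = False:
  Clause (S) is falsified — contradiction.
Both cases fail, so the formula is unsatisfiable.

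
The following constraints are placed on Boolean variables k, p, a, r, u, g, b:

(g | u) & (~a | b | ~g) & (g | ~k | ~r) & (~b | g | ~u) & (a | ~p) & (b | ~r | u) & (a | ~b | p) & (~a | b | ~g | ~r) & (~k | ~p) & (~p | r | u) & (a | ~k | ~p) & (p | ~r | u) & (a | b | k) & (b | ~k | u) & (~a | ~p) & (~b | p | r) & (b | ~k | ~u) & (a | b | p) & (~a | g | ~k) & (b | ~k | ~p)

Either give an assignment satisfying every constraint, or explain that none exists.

k = False; p = False; a = True; r = True; u = True; g = False; b = False

Set k = False.
Set p = False.
Try a = False:
  (a | ~b | p) forces b = False.
  clause (a | b | k) is falsified — backtrack.
So a = True.
Set r = True.
  then (p | ~r | u) forces u = True.
Set g = False.
  then (~b | g | ~u) forces b = False.
All clauses satisfied.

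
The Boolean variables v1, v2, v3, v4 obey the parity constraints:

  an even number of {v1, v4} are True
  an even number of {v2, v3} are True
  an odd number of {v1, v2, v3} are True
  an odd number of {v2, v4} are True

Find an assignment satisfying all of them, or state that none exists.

v1=T, v2=F, v3=F, v4=T

{v1, v4}: 2 true → even ✓
{v2, v3}: 0 true → even ✓
{v1, v2, v3}: 1 true → odd ✓
{v2, v4}: 1 true → odd ✓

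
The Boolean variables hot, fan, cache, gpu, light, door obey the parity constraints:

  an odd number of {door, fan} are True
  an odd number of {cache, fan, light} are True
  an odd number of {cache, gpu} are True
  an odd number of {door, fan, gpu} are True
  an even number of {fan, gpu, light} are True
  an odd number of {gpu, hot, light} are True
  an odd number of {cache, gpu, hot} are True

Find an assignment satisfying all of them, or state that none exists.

hot: False, fan: True, cache: True, gpu: False, light: True, door: False

{door, fan}: 1 true → odd ✓
{cache, fan, light}: 3 true → odd ✓
{cache, gpu}: 1 true → odd ✓
{door, fan, gpu}: 1 true → odd ✓
{fan, gpu, light}: 2 true → even ✓
{gpu, hot, light}: 1 true → odd ✓
{cache, gpu, hot}: 1 true → odd ✓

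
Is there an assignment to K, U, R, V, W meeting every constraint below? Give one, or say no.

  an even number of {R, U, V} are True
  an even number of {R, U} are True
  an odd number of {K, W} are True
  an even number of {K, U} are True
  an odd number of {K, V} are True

K = True, U = True, R = True, V = False, W = False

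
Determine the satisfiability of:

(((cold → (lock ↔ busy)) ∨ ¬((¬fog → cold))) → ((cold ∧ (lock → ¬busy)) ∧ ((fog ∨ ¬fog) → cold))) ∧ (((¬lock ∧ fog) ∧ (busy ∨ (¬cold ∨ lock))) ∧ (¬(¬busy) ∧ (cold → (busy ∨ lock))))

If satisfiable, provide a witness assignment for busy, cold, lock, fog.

busy = True, cold = True, lock = False, fog = True

  ((cold → (lock ↔ busy)) ∨ ¬((¬fog → cold))) → ((cold ∧ (lock → ¬busy)) ∧ ((fog ∨ ¬fog) → cold)) = True
    (cold → (lock ↔ busy)) ∨ ¬((¬fog → cold)) = False
      cold → (lock ↔ busy) = False
        lock ↔ busy = False
      ¬((¬fog → cold)) = False
        ¬fog → cold = True
          ¬fog = False
    (cold ∧ (lock → ¬busy)) ∧ ((fog ∨ ¬fog) → cold) = True
      cold ∧ (lock → ¬busy) = True
        lock → ¬busy = True
          ¬busy = False
      (fog ∨ ¬fog) → cold = True
        fog ∨ ¬fog = True
          ¬fog = False
  ((¬lock ∧ fog) ∧ (busy ∨ (¬cold ∨ lock))) ∧ (¬(¬busy) ∧ (cold → (busy ∨ lock))) = True
    (¬lock ∧ fog) ∧ (busy ∨ (¬cold ∨ lock)) = True
      ¬lock ∧ fog = True
        ¬lock = True
      busy ∨ (¬cold ∨ lock) = True
        ¬cold ∨ lock = False
          ¬cold = False
    ¬(¬busy) ∧ (cold → (busy ∨ lock)) = True
      ¬(¬busy) = True
        ¬busy = False
      cold → (busy ∨ lock) = True
        busy ∨ lock = True
Both conjuncts True, so the formula holds.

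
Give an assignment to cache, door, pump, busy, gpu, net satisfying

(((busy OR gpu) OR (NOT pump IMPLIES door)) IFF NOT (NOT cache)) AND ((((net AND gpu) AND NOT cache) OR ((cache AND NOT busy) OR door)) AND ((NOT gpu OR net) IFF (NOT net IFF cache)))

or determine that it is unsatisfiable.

cache: True, door: True, pump: False, busy: True, gpu: False, net: False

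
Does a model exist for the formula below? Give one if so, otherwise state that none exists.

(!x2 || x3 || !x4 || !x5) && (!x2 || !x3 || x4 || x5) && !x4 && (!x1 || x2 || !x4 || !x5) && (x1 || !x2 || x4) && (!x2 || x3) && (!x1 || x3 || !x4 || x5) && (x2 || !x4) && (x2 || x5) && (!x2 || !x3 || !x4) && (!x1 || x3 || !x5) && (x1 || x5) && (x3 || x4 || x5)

Unit clause (!x4) forces x4 = False.
Set x1 = False.
  then (x1 || !x2 || x4) forces x2 = False.
  then (x2 || x5) forces x5 = True.
Set x3 = False.
All clauses satisfied.

x1 = False, x2 = False, x3 = False, x4 = False, x5 = True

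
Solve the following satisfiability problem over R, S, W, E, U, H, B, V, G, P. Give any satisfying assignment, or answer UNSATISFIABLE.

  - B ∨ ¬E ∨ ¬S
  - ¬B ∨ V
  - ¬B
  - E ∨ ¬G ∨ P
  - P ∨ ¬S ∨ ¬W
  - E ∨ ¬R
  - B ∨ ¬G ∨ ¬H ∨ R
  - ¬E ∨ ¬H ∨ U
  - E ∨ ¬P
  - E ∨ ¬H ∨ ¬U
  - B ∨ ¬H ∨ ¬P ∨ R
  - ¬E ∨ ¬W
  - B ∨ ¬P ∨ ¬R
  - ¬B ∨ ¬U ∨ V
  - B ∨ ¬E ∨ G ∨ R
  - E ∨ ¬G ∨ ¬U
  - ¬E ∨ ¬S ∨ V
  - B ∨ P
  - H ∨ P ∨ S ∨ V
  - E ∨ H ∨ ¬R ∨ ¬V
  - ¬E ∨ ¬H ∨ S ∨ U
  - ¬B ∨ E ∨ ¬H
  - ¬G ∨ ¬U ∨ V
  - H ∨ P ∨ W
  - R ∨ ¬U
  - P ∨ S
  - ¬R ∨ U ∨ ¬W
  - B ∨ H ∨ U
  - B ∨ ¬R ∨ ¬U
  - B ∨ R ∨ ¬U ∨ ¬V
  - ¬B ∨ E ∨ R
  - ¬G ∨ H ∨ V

No satisfying assignment exists.

Case B = True:
  Clause (¬B) is falsified — contradiction.
Case B = False:
  (B ∨ P) forces P = True.
  (E ∨ ¬P) forces E = True.
  (B ∨ ¬E ∨ ¬S) forces S = False.
  (¬E ∨ ¬W) forces W = False.
  (B ∨ ¬P ∨ ¬R) forces R = False.
  (B ∨ ¬H ∨ ¬P ∨ R) forces H = False.
  (B ∨ ¬E ∨ G ∨ R) forces G = True.
  (R ∨ ¬U) forces U = False.
  Clause (B ∨ H ∨ U) is falsified — contradiction.
Both cases fail, so the formula is unsatisfiable.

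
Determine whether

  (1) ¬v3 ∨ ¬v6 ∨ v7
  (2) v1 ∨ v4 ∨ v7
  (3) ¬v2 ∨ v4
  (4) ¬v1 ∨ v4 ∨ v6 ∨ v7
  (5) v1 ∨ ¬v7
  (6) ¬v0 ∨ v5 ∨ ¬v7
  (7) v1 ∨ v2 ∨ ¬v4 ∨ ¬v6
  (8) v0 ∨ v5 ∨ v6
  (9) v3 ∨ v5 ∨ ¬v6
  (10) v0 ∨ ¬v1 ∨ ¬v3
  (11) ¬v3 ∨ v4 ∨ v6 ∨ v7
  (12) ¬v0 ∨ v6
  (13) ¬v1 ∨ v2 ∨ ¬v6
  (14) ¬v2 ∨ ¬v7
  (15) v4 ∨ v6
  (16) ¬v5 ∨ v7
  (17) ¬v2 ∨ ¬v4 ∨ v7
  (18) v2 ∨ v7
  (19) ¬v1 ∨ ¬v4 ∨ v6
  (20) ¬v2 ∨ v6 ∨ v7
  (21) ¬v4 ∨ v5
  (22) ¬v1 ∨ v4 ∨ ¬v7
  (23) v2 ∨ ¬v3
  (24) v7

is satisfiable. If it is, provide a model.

Case v7 = True:
  (v1 ∨ ¬v7) forces v1 = True.
  (¬v2 ∨ ¬v7) forces v2 = False.
  (¬v1 ∨ v2 ∨ ¬v6) forces v6 = False.
  (¬v0 ∨ v6) forces v0 = False.
  (v0 ∨ v5 ∨ v6) forces v5 = True.
  (v0 ∨ ¬v1 ∨ ¬v3) forces v3 = False.
  (v4 ∨ v6) forces v4 = True.
  Clause (¬v1 ∨ ¬v4 ∨ v6) is falsified — contradiction.
Case v7 = False:
  Clause (v7) is falsified — contradiction.
Both cases fail, so the formula is unsatisfiable.

Unsatisfiable — no assignment works.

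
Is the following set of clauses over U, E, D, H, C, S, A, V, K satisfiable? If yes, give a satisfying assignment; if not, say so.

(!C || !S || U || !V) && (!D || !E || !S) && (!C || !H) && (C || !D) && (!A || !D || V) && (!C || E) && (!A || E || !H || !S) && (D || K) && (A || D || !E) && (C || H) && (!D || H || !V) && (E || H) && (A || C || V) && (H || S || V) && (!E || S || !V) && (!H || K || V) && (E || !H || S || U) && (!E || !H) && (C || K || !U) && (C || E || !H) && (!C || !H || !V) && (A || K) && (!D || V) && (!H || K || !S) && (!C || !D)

U=F; E=T; D=F; H=F; C=T; S=T; A=T; V=F; K=T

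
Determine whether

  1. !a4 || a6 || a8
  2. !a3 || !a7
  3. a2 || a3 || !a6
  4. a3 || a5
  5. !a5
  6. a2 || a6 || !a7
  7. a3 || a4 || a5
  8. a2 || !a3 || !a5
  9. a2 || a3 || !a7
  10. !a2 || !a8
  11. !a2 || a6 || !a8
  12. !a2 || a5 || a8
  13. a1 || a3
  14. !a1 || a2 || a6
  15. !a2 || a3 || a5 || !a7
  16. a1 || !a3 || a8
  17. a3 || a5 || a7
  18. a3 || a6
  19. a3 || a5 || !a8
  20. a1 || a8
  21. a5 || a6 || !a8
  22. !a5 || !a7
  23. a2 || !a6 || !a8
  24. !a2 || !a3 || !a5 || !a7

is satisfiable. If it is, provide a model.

a1 = True, a2 = False, a3 = True, a4 = True, a5 = False, a6 = True, a7 = False, a8 = False

Unit clause (!a5) forces a5 = False.
In (a3 || a5) only a3 is left, so a3 = True.
In (!a3 || !a7) only !a7 is left, so a7 = False.
Set a1 = True.
Set a2 = False.
  then (!a1 || a2 || a6) forces a6 = True.
  then (a2 || !a6 || !a8) forces a8 = False.
Set a4 = True.
All clauses satisfied.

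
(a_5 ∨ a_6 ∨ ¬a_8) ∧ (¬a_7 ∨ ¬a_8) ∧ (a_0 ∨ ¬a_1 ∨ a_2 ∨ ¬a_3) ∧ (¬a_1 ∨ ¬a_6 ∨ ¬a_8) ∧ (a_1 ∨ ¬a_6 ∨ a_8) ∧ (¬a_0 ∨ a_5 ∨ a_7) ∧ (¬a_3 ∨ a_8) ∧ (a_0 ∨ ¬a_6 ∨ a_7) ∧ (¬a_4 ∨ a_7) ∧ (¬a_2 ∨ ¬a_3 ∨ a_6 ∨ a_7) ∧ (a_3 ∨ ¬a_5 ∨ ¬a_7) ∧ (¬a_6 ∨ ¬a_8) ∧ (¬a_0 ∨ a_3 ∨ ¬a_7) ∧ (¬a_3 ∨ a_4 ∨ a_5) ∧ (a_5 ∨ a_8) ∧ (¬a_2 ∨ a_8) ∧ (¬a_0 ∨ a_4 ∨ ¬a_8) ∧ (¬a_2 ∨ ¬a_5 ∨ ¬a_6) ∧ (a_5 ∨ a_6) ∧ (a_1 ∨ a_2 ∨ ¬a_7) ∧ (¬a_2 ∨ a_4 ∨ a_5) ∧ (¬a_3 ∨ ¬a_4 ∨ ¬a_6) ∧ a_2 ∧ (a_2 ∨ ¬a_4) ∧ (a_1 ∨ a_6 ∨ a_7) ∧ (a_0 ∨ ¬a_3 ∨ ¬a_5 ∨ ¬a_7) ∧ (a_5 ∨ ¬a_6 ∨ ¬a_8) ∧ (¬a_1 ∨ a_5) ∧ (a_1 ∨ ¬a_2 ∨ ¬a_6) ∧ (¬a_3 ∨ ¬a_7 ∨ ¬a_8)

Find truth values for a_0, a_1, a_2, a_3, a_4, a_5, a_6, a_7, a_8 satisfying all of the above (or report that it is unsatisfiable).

a_0 = False, a_1 = True, a_2 = True, a_3 = False, a_4 = False, a_5 = True, a_6 = False, a_7 = False, a_8 = True

Unit clause (a_2) forces a_2 = True.
In (¬a_2 ∨ a_8) only a_8 is left, so a_8 = True.
In (¬a_7 ∨ ¬a_8) only ¬a_7 is left, so a_7 = False.
In (¬a_4 ∨ a_7) only ¬a_4 is left, so a_4 = False.
In (¬a_6 ∨ ¬a_8) only ¬a_6 is left, so a_6 = False.
In (¬a_0 ∨ a_4 ∨ ¬a_8) only ¬a_0 is left, so a_0 = False.
In (a_5 ∨ a_6) only a_5 is left, so a_5 = True.
In (a_1 ∨ a_6 ∨ a_7) only a_1 is left, so a_1 = True.
In (¬a_2 ∨ ¬a_3 ∨ a_6 ∨ a_7) only ¬a_3 is left, so a_3 = False.
All clauses satisfied.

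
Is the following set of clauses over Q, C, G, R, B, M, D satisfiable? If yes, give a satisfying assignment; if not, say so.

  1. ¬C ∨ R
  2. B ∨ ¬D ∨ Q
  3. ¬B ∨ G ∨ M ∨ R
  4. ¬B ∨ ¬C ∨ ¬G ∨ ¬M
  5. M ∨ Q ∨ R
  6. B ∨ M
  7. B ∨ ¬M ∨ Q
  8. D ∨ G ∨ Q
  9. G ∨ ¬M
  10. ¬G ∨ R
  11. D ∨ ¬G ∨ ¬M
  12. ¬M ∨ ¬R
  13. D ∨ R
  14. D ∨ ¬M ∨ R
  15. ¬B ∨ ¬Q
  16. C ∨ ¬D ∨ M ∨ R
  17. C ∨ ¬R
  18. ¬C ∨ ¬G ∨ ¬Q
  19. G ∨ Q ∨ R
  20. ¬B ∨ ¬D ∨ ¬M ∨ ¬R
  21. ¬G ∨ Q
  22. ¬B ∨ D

Try Q = True:
  (¬B ∨ ¬Q) forces B = False.
  (B ∨ M) forces M = True.
  (G ∨ ¬M) forces G = True.
  (¬G ∨ R) forces R = True.
  clause (¬M ∨ ¬R) is falsified — backtrack.
So Q = False.
  then (¬G ∨ Q) forces G = False.
  then (D ∨ G ∨ Q) forces D = True.
  then (G ∨ ¬M) forces M = False.
  then (G ∨ Q ∨ R) forces R = True.
  then (B ∨ ¬D ∨ Q) forces B = True.
  then (C ∨ ¬R) forces C = True.
All clauses satisfied.

Q = False, C = True, G = False, R = True, B = True, M = False, D = True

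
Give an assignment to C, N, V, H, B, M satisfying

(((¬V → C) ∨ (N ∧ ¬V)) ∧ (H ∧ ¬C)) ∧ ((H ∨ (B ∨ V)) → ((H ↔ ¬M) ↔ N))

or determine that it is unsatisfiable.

C=F, N=T, V=F, H=T, B=T, M=F

  ((¬V → C) ∨ (N ∧ ¬V)) ∧ (H ∧ ¬C) = True
    (¬V → C) ∨ (N ∧ ¬V) = True
      ¬V → C = False
        ¬V = True
      N ∧ ¬V = True
        ¬V = True
    H ∧ ¬C = True
      ¬C = True
  (H ∨ (B ∨ V)) → ((H ↔ ¬M) ↔ N) = True
    H ∨ (B ∨ V) = True
      B ∨ V = True
    (H ↔ ¬M) ↔ N = True
      H ↔ ¬M = True
        ¬M = True
Both conjuncts True, so the formula holds.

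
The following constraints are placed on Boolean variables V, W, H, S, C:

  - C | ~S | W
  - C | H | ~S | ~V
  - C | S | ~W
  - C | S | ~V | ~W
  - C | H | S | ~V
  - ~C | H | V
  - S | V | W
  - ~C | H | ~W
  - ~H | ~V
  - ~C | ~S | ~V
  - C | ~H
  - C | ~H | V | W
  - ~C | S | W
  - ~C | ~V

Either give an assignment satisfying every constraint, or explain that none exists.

Set V = False.
Set W = True.
Set H = True.
  then (C | ~H) forces C = True.
Set S = True.
All clauses satisfied.

V=F; W=T; H=T; S=T; C=T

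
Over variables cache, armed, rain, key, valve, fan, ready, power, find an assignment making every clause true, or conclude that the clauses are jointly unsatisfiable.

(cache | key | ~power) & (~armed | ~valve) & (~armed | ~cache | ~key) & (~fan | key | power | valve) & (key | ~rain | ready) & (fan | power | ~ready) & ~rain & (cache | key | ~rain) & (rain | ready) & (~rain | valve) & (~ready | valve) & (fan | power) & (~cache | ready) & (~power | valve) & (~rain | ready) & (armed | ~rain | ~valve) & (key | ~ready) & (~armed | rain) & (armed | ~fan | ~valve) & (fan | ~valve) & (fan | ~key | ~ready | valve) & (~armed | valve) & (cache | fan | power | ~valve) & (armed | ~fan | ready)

Unsatisfiable

Case rain = True:
  Clause (~rain) is falsified — contradiction.
Case rain = False:
  (rain | ready) forces ready = True.
  (~ready | valve) forces valve = True.
  (~armed | ~valve) forces armed = False.
  (key | ~ready) forces key = True.
  (armed | ~fan | ~valve) forces fan = False.
  Clause (fan | ~valve) is falsified — contradiction.
Both cases fail, so the formula is unsatisfiable.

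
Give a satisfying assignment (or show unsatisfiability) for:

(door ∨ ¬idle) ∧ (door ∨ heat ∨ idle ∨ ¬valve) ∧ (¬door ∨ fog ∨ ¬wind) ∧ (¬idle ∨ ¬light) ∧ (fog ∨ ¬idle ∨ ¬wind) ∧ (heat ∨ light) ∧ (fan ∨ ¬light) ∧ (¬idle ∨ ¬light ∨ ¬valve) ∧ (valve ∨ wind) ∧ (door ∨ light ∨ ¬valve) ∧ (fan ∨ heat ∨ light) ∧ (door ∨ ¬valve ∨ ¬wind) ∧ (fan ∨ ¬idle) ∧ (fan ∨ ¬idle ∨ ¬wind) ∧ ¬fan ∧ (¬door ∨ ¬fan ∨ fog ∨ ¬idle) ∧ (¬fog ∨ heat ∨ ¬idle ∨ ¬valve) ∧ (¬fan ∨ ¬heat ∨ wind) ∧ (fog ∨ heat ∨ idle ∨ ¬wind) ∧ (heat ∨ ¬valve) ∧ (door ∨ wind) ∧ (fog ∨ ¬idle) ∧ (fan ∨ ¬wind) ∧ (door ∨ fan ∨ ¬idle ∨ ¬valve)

Unit clause (¬fan) forces fan = False.
In (fan ∨ ¬wind) only ¬wind is left, so wind = False.
In (fan ∨ ¬light) only ¬light is left, so light = False.
In (valve ∨ wind) only valve is left, so valve = True.
In (door ∨ light ∨ ¬valve) only door is left, so door = True.
In (fan ∨ heat ∨ light) only heat is left, so heat = True.
In (fan ∨ ¬idle) only ¬idle is left, so idle = False.
Set fog = True.
All clauses satisfied.

idle: False, heat: True, fog: True, door: True, light: False, wind: False, valve: True, fan: False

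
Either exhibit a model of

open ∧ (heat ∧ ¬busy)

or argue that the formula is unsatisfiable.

heat = True, open = True, busy = False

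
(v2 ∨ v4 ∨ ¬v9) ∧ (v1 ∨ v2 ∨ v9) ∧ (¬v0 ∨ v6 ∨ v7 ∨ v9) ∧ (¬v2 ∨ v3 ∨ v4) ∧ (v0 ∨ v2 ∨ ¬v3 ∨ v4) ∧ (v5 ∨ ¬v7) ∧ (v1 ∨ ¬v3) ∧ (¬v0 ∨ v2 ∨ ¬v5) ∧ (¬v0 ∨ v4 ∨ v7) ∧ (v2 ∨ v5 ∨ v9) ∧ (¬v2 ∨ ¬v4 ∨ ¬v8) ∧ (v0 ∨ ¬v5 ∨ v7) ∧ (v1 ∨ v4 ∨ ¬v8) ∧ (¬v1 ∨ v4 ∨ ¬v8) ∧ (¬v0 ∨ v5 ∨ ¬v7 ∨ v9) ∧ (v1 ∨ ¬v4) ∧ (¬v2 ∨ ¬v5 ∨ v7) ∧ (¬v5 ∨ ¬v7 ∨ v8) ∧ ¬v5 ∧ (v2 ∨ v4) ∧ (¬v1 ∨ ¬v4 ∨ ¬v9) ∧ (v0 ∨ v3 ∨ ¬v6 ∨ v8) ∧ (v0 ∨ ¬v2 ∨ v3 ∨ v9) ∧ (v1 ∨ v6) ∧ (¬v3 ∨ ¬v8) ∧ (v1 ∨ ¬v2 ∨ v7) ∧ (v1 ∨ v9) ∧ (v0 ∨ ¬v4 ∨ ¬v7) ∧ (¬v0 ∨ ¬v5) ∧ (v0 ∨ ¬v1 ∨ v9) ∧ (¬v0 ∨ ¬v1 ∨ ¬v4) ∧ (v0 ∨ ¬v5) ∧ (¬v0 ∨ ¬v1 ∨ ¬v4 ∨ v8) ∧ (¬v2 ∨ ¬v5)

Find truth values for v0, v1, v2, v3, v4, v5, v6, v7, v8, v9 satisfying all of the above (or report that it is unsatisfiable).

v0 = False, v1 = True, v2 = True, v3 = True, v4 = False, v5 = False, v6 = False, v7 = False, v8 = False, v9 = True

Unit clause (¬v5) forces v5 = False.
In (v5 ∨ ¬v7) only ¬v7 is left, so v7 = False.
Try v0 = True:
  (¬v0 ∨ v4 ∨ v7) forces v4 = True.
  (v1 ∨ ¬v4) forces v1 = True.
  clause (¬v0 ∨ ¬v1 ∨ ¬v4) is falsified — backtrack.
So v0 = False.
Set v1 = True.
  then (v0 ∨ ¬v1 ∨ v9) forces v9 = True.
  then (¬v1 ∨ ¬v4 ∨ ¬v9) forces v4 = False.
  then (v2 ∨ v4 ∨ ¬v9) forces v2 = True.
  then (¬v2 ∨ v3 ∨ v4) forces v3 = True.
  then (¬v1 ∨ v4 ∨ ¬v8) forces v8 = False.
Set v6 = False.
All clauses satisfied.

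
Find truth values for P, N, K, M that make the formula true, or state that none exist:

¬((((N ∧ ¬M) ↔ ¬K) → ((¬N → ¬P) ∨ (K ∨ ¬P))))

UNSATISFIABLE

Case N = True: the formula becomes ¬(((¬M ↔ ¬K) → True)) = False.
Case N = False: the formula simplifies to ¬((K → (¬P ∨ (K ∨ ¬P)))).
  K = True: this becomes ¬((True → True)) = False.
  K = False: this becomes ¬((False → (¬P ∨ ¬P))) = False.
Both cases fail — unsatisfiable.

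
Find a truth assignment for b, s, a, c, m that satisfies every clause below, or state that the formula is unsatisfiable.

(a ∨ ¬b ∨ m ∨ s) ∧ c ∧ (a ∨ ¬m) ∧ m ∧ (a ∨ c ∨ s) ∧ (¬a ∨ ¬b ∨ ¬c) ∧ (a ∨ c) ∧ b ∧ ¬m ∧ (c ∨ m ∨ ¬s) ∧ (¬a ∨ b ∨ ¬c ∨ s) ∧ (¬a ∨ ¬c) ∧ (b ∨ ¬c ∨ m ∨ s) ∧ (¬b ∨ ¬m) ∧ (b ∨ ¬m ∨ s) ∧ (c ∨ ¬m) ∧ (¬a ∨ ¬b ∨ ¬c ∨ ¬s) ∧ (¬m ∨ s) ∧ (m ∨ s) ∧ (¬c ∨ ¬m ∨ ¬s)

Case m = True:
  Clause (¬m) is falsified — contradiction.
Case m = False:
  Clause (m) is falsified — contradiction.
Both cases fail, so the formula is unsatisfiable.

UNSATISFIABLE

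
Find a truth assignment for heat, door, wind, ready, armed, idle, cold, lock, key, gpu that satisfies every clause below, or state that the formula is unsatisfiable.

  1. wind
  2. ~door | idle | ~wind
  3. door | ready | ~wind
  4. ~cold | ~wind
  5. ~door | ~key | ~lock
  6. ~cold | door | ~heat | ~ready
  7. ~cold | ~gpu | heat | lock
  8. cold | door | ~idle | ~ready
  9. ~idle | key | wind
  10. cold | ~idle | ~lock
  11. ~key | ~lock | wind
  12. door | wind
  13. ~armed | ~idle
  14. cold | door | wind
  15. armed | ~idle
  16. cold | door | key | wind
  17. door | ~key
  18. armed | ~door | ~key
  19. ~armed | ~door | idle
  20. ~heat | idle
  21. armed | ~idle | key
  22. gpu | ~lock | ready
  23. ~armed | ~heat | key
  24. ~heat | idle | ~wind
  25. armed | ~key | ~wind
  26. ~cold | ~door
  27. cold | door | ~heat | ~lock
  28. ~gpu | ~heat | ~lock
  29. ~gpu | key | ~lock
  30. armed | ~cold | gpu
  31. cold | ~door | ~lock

heat = False; door = False; wind = True; ready = True; armed = False; idle = False; cold = False; lock = False; key = False; gpu = True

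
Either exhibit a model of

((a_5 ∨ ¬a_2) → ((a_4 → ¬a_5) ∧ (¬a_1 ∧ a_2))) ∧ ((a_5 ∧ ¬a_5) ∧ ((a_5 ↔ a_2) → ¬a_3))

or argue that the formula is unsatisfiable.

Unsatisfiable — no assignment works.

Case a_5 = True: the conjunct ¬a_5 is False.
Case a_5 = False: the conjunct a_5 is False.
Both cases fail — unsatisfiable.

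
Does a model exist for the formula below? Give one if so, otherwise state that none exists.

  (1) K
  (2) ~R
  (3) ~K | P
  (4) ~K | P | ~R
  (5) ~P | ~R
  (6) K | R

P = True; R = False; K = True

Unit clause (K) forces K = True.
Unit clause (~R) forces R = False.
In (~K | P) only P is left, so P = True.
Check each clause:
  (K): K holds.
  (~R): ~R holds.
  (~K | P): P holds.
  (~K | P | ~R): P holds.
  (~P | ~R): ~R holds.
  (K | R): K holds.
All clauses satisfied.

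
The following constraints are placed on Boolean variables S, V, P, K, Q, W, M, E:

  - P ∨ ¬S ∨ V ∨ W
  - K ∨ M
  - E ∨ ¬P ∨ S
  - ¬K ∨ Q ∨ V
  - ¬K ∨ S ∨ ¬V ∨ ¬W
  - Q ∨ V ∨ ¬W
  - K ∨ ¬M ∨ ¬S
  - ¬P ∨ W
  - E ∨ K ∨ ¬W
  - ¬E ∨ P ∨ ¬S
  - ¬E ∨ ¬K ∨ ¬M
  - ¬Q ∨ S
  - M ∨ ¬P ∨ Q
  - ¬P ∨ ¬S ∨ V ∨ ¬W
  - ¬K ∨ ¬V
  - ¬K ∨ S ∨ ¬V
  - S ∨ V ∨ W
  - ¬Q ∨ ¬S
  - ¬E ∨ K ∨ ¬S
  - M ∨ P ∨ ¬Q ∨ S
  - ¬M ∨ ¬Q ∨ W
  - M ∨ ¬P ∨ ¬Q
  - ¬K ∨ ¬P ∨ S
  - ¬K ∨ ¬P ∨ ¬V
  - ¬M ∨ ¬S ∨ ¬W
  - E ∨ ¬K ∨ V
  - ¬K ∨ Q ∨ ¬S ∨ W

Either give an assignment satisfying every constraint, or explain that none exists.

Set S = False.
  then (¬Q ∨ S) forces Q = False.
Try V = False:
  (¬K ∨ Q ∨ V) forces K = False.
  (K ∨ M) forces M = True.
  (Q ∨ V ∨ ¬W) forces W = False.
  clause (S ∨ V ∨ W) is falsified — backtrack.
So V = True.
  then (¬K ∨ ¬V) forces K = False.
  then (K ∨ M) forces M = True.
Set P = False.
Set W = False.
Set E = False.
All clauses satisfied.

S = False, V = True, P = False, K = False, Q = False, W = False, M = True, E = False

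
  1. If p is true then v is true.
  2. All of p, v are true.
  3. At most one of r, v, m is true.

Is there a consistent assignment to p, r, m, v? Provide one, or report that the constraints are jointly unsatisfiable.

p = True; r = False; m = False; v = True

  (1) p=T ⇒ v: T ✓
  (2) {p, v}: all 2 true ✓
  (3) {r, v, m}: 1 true — at most one ✓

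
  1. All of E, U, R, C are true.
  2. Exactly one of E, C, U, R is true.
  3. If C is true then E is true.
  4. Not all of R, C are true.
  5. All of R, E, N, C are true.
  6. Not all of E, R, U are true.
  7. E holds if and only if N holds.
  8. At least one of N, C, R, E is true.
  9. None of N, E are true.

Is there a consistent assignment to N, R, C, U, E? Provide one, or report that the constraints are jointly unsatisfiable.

UNSATISFIABLE

Case N = True:
  Constraint (9) is violated (N=T) — contradiction.
Case N = False:
  Constraint (5) is violated (N=F) — contradiction.
Both cases fail — unsatisfiable.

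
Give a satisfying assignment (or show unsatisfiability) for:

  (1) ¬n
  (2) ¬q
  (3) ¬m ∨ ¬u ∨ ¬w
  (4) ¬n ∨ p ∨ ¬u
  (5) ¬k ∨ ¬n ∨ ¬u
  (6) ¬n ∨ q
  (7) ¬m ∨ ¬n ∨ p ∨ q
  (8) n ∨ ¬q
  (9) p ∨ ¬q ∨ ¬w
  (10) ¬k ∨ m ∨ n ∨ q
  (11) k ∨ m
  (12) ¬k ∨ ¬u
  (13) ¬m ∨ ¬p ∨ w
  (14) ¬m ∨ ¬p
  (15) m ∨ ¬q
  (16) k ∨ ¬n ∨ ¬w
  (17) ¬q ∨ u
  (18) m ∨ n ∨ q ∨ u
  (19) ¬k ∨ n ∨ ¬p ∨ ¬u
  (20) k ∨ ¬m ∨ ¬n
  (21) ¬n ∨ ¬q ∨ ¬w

Unit clause (¬n) forces n = False.
Unit clause (¬q) forces q = False.
Set w = False.
Try m = False:
  (¬k ∨ m ∨ n ∨ q) forces k = False.
  clause (k ∨ m) is falsified — backtrack.
So m = True.
  then (¬m ∨ ¬p ∨ w) forces p = False.
Set k = False.
Set u = True.
All clauses satisfied.

n = False; w = False; m = True; q = False; k = False; u = True; p = False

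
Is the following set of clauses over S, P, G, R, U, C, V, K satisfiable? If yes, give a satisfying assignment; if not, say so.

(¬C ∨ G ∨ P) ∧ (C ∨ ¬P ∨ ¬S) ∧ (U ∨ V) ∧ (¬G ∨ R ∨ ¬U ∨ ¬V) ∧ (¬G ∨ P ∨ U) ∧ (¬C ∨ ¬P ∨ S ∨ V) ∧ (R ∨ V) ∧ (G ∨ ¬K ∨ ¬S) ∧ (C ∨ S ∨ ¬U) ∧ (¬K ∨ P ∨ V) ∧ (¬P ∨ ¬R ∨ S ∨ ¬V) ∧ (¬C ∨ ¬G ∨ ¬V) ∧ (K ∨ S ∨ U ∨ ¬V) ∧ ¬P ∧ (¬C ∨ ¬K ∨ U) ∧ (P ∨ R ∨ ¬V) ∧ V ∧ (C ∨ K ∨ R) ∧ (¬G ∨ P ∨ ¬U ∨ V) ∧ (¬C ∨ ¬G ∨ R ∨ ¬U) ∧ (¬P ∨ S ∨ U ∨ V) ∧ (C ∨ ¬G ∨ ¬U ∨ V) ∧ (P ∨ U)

Unit clause (¬P) forces P = False.
Unit clause (V) forces V = True.
In (P ∨ U) only U is left, so U = True.
In (P ∨ R ∨ ¬V) only R is left, so R = True.
Set S = True.
Set G = True.
  then (¬C ∨ ¬G ∨ ¬V) forces C = False.
Set K = False.
All clauses satisfied.

S = True, P = False, G = True, R = True, U = True, C = False, V = True, K = False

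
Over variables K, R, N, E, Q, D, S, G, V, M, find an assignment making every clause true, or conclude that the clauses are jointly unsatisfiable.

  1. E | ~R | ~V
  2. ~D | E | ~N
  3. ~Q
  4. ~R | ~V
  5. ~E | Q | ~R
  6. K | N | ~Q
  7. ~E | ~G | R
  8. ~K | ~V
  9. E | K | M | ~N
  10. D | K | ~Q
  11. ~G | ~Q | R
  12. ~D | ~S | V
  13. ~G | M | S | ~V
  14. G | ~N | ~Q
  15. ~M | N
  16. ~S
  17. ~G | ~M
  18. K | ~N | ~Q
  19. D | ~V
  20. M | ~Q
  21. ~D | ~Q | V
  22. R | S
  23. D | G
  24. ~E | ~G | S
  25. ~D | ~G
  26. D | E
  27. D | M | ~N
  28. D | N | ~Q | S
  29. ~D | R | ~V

Unit clause (~Q) forces Q = False.
Unit clause (~S) forces S = False.
In (R | S) only R is left, so R = True.
In (~R | ~V) only ~V is left, so V = False.
In (~E | Q | ~R) only ~E is left, so E = False.
In (D | E) only D is left, so D = True.
In (~D | E | ~N) only ~N is left, so N = False.
In (~M | N) only ~M is left, so M = False.
In (~D | ~G) only ~G is left, so G = False.
Set K = True.
All clauses satisfied.

K = True, R = True, N = False, E = False, Q = False, D = True, S = False, G = False, V = False, M = False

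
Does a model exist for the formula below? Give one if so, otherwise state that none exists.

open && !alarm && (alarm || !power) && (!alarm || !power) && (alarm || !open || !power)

Unit clause (open) forces open = True.
Unit clause (!alarm) forces alarm = False.
In (alarm || !power) only !power is left, so power = False.
Check each clause:
  (open): open holds.
  (!alarm): !alarm holds.
  (alarm || !power): !power holds.
  (!alarm || !power): !alarm holds.
  (alarm || !open || !power): !power holds.
All clauses satisfied.

open = True, alarm = False, power = False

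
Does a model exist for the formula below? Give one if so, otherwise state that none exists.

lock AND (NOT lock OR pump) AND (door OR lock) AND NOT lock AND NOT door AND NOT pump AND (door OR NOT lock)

Case lock = True:
  Clause (NOT lock) is falsified — contradiction.
Case lock = False:
  Clause (lock) is falsified — contradiction.
Both cases fail, so the formula is unsatisfiable.

UNSATISFIABLE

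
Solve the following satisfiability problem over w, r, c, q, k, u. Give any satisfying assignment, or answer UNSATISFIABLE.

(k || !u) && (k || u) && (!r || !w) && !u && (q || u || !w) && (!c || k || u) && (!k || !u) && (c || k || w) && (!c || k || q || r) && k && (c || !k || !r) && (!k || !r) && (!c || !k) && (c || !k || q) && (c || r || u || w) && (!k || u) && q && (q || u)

Case k = True:
  (!u) forces u = False.
  Clause (!k || u) is falsified — contradiction.
Case k = False:
  Clause (k) is falsified — contradiction.
Both cases fail, so the formula is unsatisfiable.

The formula is unsatisfiable.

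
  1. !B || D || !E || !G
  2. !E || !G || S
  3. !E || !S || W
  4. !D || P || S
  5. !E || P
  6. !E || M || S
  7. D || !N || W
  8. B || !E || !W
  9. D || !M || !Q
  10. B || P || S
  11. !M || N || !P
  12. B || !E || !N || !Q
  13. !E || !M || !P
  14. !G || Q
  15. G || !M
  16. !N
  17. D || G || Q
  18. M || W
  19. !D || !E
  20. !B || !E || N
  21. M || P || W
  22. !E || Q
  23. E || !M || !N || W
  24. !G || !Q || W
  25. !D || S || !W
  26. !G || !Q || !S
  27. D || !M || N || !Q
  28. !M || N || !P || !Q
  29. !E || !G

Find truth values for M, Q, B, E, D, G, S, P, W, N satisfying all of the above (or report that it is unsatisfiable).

M: False; Q: True; B: True; E: False; D: False; G: False; S: True; P: False; W: True; N: False

Unit clause (!N) forces N = False.
Set M = False.
  then (M || W) forces W = True.
Set Q = True.
Set B = True.
  then (!B || !E || N) forces E = False.
Set D = False.
Set G = False.
Set S = True.
Set P = False.
All clauses satisfied.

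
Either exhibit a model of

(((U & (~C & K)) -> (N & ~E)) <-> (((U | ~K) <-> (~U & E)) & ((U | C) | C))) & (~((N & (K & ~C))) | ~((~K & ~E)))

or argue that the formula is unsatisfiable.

C = True, E = False, N = True, U = False, K = True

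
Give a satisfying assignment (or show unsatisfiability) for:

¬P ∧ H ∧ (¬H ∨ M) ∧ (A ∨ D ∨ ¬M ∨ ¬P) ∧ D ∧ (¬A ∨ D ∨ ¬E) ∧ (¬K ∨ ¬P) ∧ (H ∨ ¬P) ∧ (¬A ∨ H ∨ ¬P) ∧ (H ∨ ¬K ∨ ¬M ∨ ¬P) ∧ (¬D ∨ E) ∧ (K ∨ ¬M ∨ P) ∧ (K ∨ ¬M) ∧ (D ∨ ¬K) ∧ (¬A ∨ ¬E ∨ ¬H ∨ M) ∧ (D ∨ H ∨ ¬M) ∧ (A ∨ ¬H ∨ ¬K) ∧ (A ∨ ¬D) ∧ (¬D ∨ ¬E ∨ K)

Unit clause (¬P) forces P = False.
Unit clause (H) forces H = True.
In (¬H ∨ M) only M is left, so M = True.
Unit clause (D) forces D = True.
In (¬D ∨ E) only E is left, so E = True.
In (K ∨ ¬M ∨ P) only K is left, so K = True.
In (A ∨ ¬H ∨ ¬K) only A is left, so A = True.
All clauses satisfied.

M = True; K = True; D = True; H = True; P = False; E = True; A = True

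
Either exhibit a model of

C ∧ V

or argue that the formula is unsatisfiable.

V = True; C = True

Both conjuncts True, so the formula holds.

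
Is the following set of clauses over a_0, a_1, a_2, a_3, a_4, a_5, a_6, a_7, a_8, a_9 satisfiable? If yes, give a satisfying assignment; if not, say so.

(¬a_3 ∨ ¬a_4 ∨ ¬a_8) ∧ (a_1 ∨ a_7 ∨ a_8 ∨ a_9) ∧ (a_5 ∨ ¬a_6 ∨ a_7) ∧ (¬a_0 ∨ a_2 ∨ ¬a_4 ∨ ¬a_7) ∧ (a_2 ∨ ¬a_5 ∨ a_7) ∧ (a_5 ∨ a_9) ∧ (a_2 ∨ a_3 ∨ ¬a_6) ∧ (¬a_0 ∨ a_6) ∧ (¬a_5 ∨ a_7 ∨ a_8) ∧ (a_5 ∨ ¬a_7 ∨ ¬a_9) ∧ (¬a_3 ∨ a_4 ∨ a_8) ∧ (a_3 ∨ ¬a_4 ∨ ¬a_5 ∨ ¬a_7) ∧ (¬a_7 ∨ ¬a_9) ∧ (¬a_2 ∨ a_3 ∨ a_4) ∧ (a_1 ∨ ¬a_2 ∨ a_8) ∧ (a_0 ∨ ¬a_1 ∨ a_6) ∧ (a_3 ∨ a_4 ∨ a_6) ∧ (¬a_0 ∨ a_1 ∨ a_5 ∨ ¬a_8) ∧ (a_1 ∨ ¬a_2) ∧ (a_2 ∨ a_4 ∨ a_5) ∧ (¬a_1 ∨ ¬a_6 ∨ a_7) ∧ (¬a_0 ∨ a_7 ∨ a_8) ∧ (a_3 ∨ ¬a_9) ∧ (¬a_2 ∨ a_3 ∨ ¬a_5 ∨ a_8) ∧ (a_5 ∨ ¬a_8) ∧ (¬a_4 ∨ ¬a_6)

Set a_0 = False.
Set a_1 = False.
  then (a_1 ∨ ¬a_2) forces a_2 = False.
Set a_3 = True.
Set a_4 = False.
  then (¬a_3 ∨ a_4 ∨ a_8) forces a_8 = True.
  then (a_2 ∨ a_4 ∨ a_5) forces a_5 = True.
  then (a_2 ∨ ¬a_5 ∨ a_7) forces a_7 = True.
  then (¬a_7 ∨ ¬a_9) forces a_9 = False.
Set a_6 = False.
All clauses satisfied.

a_0: False; a_1: False; a_2: False; a_3: True; a_4: False; a_5: True; a_6: False; a_7: True; a_8: True; a_9: False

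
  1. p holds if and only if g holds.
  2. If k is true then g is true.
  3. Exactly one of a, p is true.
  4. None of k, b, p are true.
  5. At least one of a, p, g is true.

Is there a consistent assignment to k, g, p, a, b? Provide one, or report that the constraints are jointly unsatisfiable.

k = False, g = False, p = False, a = True, b = False

  (1) p=F, g=F — same ✓
  (2) k=F ⇒ g: vacuous ✓
  (3) {a, p}: 1 true — exactly one ✓
  (4) {k, b, p}: 0 true — none ✓
  (5) {a, p, g}: 1 true — at least one ✓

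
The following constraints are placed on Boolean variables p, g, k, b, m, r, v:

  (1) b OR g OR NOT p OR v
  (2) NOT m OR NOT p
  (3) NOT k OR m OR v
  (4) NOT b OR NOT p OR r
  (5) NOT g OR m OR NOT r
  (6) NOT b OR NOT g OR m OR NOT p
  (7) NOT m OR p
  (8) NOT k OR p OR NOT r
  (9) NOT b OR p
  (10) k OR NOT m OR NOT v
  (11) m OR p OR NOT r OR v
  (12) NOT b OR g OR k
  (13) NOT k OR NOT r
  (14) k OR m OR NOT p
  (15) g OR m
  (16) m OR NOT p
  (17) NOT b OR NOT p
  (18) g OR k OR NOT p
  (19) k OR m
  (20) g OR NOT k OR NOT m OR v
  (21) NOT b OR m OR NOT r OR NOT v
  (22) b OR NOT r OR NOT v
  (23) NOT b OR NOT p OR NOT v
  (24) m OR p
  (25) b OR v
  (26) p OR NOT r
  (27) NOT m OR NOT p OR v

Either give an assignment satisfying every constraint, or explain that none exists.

Case p = True:
  (NOT m OR NOT p) forces m = False.
  Clause (m OR NOT p) is falsified — contradiction.
Case p = False:
  (NOT m OR p) forces m = False.
  Clause (m OR p) is falsified — contradiction.
Both cases fail, so the formula is unsatisfiable.

UNSATISFIABLE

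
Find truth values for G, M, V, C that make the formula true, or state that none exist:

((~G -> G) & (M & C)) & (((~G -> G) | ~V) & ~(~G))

G = True, M = True, V = False, C = True

  (~G -> G) & (M & C) = True
    ~G -> G = True
      ~G = False
    M & C = True
  ((~G -> G) | ~V) & ~(~G) = True
    (~G -> G) | ~V = True
      ~G -> G = True
        ~G = False
      ~V = True
    ~(~G) = True
      ~G = False
Both conjuncts True, so the formula holds.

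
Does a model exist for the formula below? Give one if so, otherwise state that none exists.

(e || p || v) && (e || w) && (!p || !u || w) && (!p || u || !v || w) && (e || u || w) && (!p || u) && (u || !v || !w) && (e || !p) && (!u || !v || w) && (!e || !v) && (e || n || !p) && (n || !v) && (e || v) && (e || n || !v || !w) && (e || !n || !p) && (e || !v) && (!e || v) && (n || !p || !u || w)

Case v = True:
  (!e || !v) forces e = False.
  Clause (e || !v) is falsified — contradiction.
Case v = False:
  (e || v) forces e = True.
  Clause (!e || v) is falsified — contradiction.
Both cases fail, so the formula is unsatisfiable.

UNSATISFIABLE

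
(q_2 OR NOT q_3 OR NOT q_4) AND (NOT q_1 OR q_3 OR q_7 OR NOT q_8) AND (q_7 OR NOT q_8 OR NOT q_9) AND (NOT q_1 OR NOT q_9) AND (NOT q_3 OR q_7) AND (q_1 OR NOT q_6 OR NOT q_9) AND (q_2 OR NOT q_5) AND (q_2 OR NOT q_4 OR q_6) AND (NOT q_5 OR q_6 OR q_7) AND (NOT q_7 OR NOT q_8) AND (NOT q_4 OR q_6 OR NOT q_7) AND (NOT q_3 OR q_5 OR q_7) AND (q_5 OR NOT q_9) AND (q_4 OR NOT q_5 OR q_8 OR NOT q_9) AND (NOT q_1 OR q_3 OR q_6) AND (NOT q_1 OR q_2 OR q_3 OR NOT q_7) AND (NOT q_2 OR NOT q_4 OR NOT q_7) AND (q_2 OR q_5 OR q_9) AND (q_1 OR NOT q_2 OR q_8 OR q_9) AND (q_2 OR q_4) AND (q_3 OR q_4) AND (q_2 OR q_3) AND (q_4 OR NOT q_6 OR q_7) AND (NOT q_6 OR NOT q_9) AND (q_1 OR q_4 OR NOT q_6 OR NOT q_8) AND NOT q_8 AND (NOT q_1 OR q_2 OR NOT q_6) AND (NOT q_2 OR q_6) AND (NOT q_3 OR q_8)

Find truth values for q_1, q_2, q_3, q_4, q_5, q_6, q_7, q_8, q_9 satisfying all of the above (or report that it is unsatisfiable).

q_1 = True, q_2 = True, q_3 = False, q_4 = True, q_5 = False, q_6 = True, q_7 = False, q_8 = False, q_9 = False

Unit clause (NOT q_8) forces q_8 = False.
In (NOT q_3 OR q_8) only NOT q_3 is left, so q_3 = False.
In (q_3 OR q_4) only q_4 is left, so q_4 = True.
In (q_2 OR q_3) only q_2 is left, so q_2 = True.
In (NOT q_2 OR q_6) only q_6 is left, so q_6 = True.
In (NOT q_2 OR NOT q_4 OR NOT q_7) only NOT q_7 is left, so q_7 = False.
In (NOT q_6 OR NOT q_9) only NOT q_9 is left, so q_9 = False.
In (q_1 OR NOT q_2 OR q_8 OR q_9) only q_1 is left, so q_1 = True.
Set q_5 = False.
All clauses satisfied.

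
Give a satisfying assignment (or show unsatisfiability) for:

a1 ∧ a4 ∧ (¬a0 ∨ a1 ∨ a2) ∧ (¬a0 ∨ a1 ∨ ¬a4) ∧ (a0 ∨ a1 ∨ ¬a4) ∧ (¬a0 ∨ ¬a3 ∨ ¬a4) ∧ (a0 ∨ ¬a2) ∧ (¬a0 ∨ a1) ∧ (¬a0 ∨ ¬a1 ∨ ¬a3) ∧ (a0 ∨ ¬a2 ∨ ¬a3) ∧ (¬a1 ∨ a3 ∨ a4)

a0 = True; a1 = True; a2 = True; a3 = False; a4 = True

Unit clause (a1) forces a1 = True.
Unit clause (a4) forces a4 = True.
Set a0 = True.
  then (¬a0 ∨ ¬a3 ∨ ¬a4) forces a3 = False.
Set a2 = True.
All clauses satisfied.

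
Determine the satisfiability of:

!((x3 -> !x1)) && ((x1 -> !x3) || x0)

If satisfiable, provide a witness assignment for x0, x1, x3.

x0 = True, x1 = True, x3 = True

  !((x3 -> !x1)) = True
    x3 -> !x1 = False
      !x1 = False
  (x1 -> !x3) || x0 = True
    x1 -> !x3 = False
      !x3 = False
Both conjuncts True, so the formula holds.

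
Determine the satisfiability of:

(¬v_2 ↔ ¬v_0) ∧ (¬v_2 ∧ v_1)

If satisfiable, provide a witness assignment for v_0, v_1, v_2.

v_0=F, v_1=T, v_2=F

  ¬v_2 ↔ ¬v_0 = True
    ¬v_2 = True
    ¬v_0 = True
  ¬v_2 ∧ v_1 = True
    ¬v_2 = True
Both conjuncts True, so the formula holds.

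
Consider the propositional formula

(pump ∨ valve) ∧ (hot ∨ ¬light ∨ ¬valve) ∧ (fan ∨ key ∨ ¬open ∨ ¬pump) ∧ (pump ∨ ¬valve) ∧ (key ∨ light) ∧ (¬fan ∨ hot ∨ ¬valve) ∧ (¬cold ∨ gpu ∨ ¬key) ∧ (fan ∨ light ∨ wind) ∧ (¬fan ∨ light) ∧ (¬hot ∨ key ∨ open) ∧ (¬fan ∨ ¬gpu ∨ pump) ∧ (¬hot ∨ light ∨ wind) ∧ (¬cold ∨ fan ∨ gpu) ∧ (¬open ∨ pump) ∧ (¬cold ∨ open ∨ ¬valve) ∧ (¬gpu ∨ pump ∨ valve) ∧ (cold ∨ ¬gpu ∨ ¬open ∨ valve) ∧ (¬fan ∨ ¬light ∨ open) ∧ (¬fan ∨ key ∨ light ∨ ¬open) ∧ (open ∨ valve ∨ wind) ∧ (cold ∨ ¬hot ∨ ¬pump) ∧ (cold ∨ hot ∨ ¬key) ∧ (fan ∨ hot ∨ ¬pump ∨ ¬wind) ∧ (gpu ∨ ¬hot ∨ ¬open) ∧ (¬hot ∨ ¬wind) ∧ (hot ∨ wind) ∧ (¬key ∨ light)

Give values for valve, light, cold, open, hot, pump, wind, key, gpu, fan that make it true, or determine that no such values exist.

valve = False, light = True, cold = True, open = True, hot = False, pump = True, wind = True, key = True, gpu = True, fan = True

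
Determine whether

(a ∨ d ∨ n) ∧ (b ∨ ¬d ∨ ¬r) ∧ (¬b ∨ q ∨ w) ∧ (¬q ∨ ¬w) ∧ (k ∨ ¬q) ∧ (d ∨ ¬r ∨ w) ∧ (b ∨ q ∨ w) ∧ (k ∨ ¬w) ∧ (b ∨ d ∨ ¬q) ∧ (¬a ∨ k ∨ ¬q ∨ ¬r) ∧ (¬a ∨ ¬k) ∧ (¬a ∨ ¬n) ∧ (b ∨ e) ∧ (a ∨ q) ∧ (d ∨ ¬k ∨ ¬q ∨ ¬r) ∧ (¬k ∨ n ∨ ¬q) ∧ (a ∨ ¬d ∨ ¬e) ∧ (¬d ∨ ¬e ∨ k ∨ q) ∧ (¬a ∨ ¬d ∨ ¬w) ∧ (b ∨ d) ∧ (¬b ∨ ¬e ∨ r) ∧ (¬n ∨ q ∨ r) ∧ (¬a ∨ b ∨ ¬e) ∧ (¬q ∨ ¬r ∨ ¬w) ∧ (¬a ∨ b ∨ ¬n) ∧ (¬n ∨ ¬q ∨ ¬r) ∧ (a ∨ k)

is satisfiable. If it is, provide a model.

q: True, d: True, e: False, r: False, n: True, a: False, w: False, b: True, k: True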